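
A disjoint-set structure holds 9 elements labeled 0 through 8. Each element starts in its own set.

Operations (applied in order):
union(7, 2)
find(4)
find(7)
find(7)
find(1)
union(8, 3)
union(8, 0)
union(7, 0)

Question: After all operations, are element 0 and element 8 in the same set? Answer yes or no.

Step 1: union(7, 2) -> merged; set of 7 now {2, 7}
Step 2: find(4) -> no change; set of 4 is {4}
Step 3: find(7) -> no change; set of 7 is {2, 7}
Step 4: find(7) -> no change; set of 7 is {2, 7}
Step 5: find(1) -> no change; set of 1 is {1}
Step 6: union(8, 3) -> merged; set of 8 now {3, 8}
Step 7: union(8, 0) -> merged; set of 8 now {0, 3, 8}
Step 8: union(7, 0) -> merged; set of 7 now {0, 2, 3, 7, 8}
Set of 0: {0, 2, 3, 7, 8}; 8 is a member.

Answer: yes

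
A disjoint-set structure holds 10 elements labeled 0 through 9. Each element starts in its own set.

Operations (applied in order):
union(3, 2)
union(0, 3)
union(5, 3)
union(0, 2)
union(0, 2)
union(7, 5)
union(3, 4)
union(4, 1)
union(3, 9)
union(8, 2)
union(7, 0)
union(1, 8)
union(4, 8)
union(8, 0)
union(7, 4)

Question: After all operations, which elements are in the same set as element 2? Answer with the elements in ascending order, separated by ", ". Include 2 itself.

Step 1: union(3, 2) -> merged; set of 3 now {2, 3}
Step 2: union(0, 3) -> merged; set of 0 now {0, 2, 3}
Step 3: union(5, 3) -> merged; set of 5 now {0, 2, 3, 5}
Step 4: union(0, 2) -> already same set; set of 0 now {0, 2, 3, 5}
Step 5: union(0, 2) -> already same set; set of 0 now {0, 2, 3, 5}
Step 6: union(7, 5) -> merged; set of 7 now {0, 2, 3, 5, 7}
Step 7: union(3, 4) -> merged; set of 3 now {0, 2, 3, 4, 5, 7}
Step 8: union(4, 1) -> merged; set of 4 now {0, 1, 2, 3, 4, 5, 7}
Step 9: union(3, 9) -> merged; set of 3 now {0, 1, 2, 3, 4, 5, 7, 9}
Step 10: union(8, 2) -> merged; set of 8 now {0, 1, 2, 3, 4, 5, 7, 8, 9}
Step 11: union(7, 0) -> already same set; set of 7 now {0, 1, 2, 3, 4, 5, 7, 8, 9}
Step 12: union(1, 8) -> already same set; set of 1 now {0, 1, 2, 3, 4, 5, 7, 8, 9}
Step 13: union(4, 8) -> already same set; set of 4 now {0, 1, 2, 3, 4, 5, 7, 8, 9}
Step 14: union(8, 0) -> already same set; set of 8 now {0, 1, 2, 3, 4, 5, 7, 8, 9}
Step 15: union(7, 4) -> already same set; set of 7 now {0, 1, 2, 3, 4, 5, 7, 8, 9}
Component of 2: {0, 1, 2, 3, 4, 5, 7, 8, 9}

Answer: 0, 1, 2, 3, 4, 5, 7, 8, 9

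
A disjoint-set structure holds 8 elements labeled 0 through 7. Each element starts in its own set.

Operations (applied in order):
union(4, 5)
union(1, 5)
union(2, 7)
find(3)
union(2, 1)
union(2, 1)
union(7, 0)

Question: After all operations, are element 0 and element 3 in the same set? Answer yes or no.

Answer: no

Derivation:
Step 1: union(4, 5) -> merged; set of 4 now {4, 5}
Step 2: union(1, 5) -> merged; set of 1 now {1, 4, 5}
Step 3: union(2, 7) -> merged; set of 2 now {2, 7}
Step 4: find(3) -> no change; set of 3 is {3}
Step 5: union(2, 1) -> merged; set of 2 now {1, 2, 4, 5, 7}
Step 6: union(2, 1) -> already same set; set of 2 now {1, 2, 4, 5, 7}
Step 7: union(7, 0) -> merged; set of 7 now {0, 1, 2, 4, 5, 7}
Set of 0: {0, 1, 2, 4, 5, 7}; 3 is not a member.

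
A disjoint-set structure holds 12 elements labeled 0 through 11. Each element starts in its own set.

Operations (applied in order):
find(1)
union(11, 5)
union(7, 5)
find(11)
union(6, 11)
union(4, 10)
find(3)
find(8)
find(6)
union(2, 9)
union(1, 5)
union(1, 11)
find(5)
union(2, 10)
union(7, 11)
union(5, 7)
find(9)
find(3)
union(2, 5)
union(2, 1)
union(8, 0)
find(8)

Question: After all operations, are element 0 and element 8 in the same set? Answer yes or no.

Answer: yes

Derivation:
Step 1: find(1) -> no change; set of 1 is {1}
Step 2: union(11, 5) -> merged; set of 11 now {5, 11}
Step 3: union(7, 5) -> merged; set of 7 now {5, 7, 11}
Step 4: find(11) -> no change; set of 11 is {5, 7, 11}
Step 5: union(6, 11) -> merged; set of 6 now {5, 6, 7, 11}
Step 6: union(4, 10) -> merged; set of 4 now {4, 10}
Step 7: find(3) -> no change; set of 3 is {3}
Step 8: find(8) -> no change; set of 8 is {8}
Step 9: find(6) -> no change; set of 6 is {5, 6, 7, 11}
Step 10: union(2, 9) -> merged; set of 2 now {2, 9}
Step 11: union(1, 5) -> merged; set of 1 now {1, 5, 6, 7, 11}
Step 12: union(1, 11) -> already same set; set of 1 now {1, 5, 6, 7, 11}
Step 13: find(5) -> no change; set of 5 is {1, 5, 6, 7, 11}
Step 14: union(2, 10) -> merged; set of 2 now {2, 4, 9, 10}
Step 15: union(7, 11) -> already same set; set of 7 now {1, 5, 6, 7, 11}
Step 16: union(5, 7) -> already same set; set of 5 now {1, 5, 6, 7, 11}
Step 17: find(9) -> no change; set of 9 is {2, 4, 9, 10}
Step 18: find(3) -> no change; set of 3 is {3}
Step 19: union(2, 5) -> merged; set of 2 now {1, 2, 4, 5, 6, 7, 9, 10, 11}
Step 20: union(2, 1) -> already same set; set of 2 now {1, 2, 4, 5, 6, 7, 9, 10, 11}
Step 21: union(8, 0) -> merged; set of 8 now {0, 8}
Step 22: find(8) -> no change; set of 8 is {0, 8}
Set of 0: {0, 8}; 8 is a member.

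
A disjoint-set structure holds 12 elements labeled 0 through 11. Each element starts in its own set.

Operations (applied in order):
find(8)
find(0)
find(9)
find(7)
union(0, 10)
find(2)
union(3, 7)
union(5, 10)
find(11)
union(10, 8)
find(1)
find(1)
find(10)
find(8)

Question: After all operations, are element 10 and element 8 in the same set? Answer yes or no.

Answer: yes

Derivation:
Step 1: find(8) -> no change; set of 8 is {8}
Step 2: find(0) -> no change; set of 0 is {0}
Step 3: find(9) -> no change; set of 9 is {9}
Step 4: find(7) -> no change; set of 7 is {7}
Step 5: union(0, 10) -> merged; set of 0 now {0, 10}
Step 6: find(2) -> no change; set of 2 is {2}
Step 7: union(3, 7) -> merged; set of 3 now {3, 7}
Step 8: union(5, 10) -> merged; set of 5 now {0, 5, 10}
Step 9: find(11) -> no change; set of 11 is {11}
Step 10: union(10, 8) -> merged; set of 10 now {0, 5, 8, 10}
Step 11: find(1) -> no change; set of 1 is {1}
Step 12: find(1) -> no change; set of 1 is {1}
Step 13: find(10) -> no change; set of 10 is {0, 5, 8, 10}
Step 14: find(8) -> no change; set of 8 is {0, 5, 8, 10}
Set of 10: {0, 5, 8, 10}; 8 is a member.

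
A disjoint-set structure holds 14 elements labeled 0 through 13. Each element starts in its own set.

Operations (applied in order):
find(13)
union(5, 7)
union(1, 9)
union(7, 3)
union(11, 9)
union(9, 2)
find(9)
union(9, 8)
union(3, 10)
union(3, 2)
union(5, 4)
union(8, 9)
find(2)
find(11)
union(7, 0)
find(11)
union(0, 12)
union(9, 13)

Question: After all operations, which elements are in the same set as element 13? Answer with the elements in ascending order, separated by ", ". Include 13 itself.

Answer: 0, 1, 2, 3, 4, 5, 7, 8, 9, 10, 11, 12, 13

Derivation:
Step 1: find(13) -> no change; set of 13 is {13}
Step 2: union(5, 7) -> merged; set of 5 now {5, 7}
Step 3: union(1, 9) -> merged; set of 1 now {1, 9}
Step 4: union(7, 3) -> merged; set of 7 now {3, 5, 7}
Step 5: union(11, 9) -> merged; set of 11 now {1, 9, 11}
Step 6: union(9, 2) -> merged; set of 9 now {1, 2, 9, 11}
Step 7: find(9) -> no change; set of 9 is {1, 2, 9, 11}
Step 8: union(9, 8) -> merged; set of 9 now {1, 2, 8, 9, 11}
Step 9: union(3, 10) -> merged; set of 3 now {3, 5, 7, 10}
Step 10: union(3, 2) -> merged; set of 3 now {1, 2, 3, 5, 7, 8, 9, 10, 11}
Step 11: union(5, 4) -> merged; set of 5 now {1, 2, 3, 4, 5, 7, 8, 9, 10, 11}
Step 12: union(8, 9) -> already same set; set of 8 now {1, 2, 3, 4, 5, 7, 8, 9, 10, 11}
Step 13: find(2) -> no change; set of 2 is {1, 2, 3, 4, 5, 7, 8, 9, 10, 11}
Step 14: find(11) -> no change; set of 11 is {1, 2, 3, 4, 5, 7, 8, 9, 10, 11}
Step 15: union(7, 0) -> merged; set of 7 now {0, 1, 2, 3, 4, 5, 7, 8, 9, 10, 11}
Step 16: find(11) -> no change; set of 11 is {0, 1, 2, 3, 4, 5, 7, 8, 9, 10, 11}
Step 17: union(0, 12) -> merged; set of 0 now {0, 1, 2, 3, 4, 5, 7, 8, 9, 10, 11, 12}
Step 18: union(9, 13) -> merged; set of 9 now {0, 1, 2, 3, 4, 5, 7, 8, 9, 10, 11, 12, 13}
Component of 13: {0, 1, 2, 3, 4, 5, 7, 8, 9, 10, 11, 12, 13}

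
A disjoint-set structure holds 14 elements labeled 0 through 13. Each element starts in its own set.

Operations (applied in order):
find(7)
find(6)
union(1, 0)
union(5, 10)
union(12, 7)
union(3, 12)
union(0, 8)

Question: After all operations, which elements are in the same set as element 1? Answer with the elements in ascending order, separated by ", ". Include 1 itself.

Answer: 0, 1, 8

Derivation:
Step 1: find(7) -> no change; set of 7 is {7}
Step 2: find(6) -> no change; set of 6 is {6}
Step 3: union(1, 0) -> merged; set of 1 now {0, 1}
Step 4: union(5, 10) -> merged; set of 5 now {5, 10}
Step 5: union(12, 7) -> merged; set of 12 now {7, 12}
Step 6: union(3, 12) -> merged; set of 3 now {3, 7, 12}
Step 7: union(0, 8) -> merged; set of 0 now {0, 1, 8}
Component of 1: {0, 1, 8}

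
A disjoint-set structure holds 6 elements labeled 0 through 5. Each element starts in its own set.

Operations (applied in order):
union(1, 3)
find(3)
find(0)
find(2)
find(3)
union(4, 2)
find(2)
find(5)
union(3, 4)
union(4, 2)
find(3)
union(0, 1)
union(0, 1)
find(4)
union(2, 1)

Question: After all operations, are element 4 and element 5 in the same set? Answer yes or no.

Answer: no

Derivation:
Step 1: union(1, 3) -> merged; set of 1 now {1, 3}
Step 2: find(3) -> no change; set of 3 is {1, 3}
Step 3: find(0) -> no change; set of 0 is {0}
Step 4: find(2) -> no change; set of 2 is {2}
Step 5: find(3) -> no change; set of 3 is {1, 3}
Step 6: union(4, 2) -> merged; set of 4 now {2, 4}
Step 7: find(2) -> no change; set of 2 is {2, 4}
Step 8: find(5) -> no change; set of 5 is {5}
Step 9: union(3, 4) -> merged; set of 3 now {1, 2, 3, 4}
Step 10: union(4, 2) -> already same set; set of 4 now {1, 2, 3, 4}
Step 11: find(3) -> no change; set of 3 is {1, 2, 3, 4}
Step 12: union(0, 1) -> merged; set of 0 now {0, 1, 2, 3, 4}
Step 13: union(0, 1) -> already same set; set of 0 now {0, 1, 2, 3, 4}
Step 14: find(4) -> no change; set of 4 is {0, 1, 2, 3, 4}
Step 15: union(2, 1) -> already same set; set of 2 now {0, 1, 2, 3, 4}
Set of 4: {0, 1, 2, 3, 4}; 5 is not a member.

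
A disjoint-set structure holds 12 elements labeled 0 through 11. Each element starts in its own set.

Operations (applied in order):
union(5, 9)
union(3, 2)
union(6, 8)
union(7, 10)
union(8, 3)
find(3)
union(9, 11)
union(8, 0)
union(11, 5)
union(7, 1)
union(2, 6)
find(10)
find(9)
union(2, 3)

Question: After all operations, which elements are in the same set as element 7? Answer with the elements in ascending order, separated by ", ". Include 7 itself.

Answer: 1, 7, 10

Derivation:
Step 1: union(5, 9) -> merged; set of 5 now {5, 9}
Step 2: union(3, 2) -> merged; set of 3 now {2, 3}
Step 3: union(6, 8) -> merged; set of 6 now {6, 8}
Step 4: union(7, 10) -> merged; set of 7 now {7, 10}
Step 5: union(8, 3) -> merged; set of 8 now {2, 3, 6, 8}
Step 6: find(3) -> no change; set of 3 is {2, 3, 6, 8}
Step 7: union(9, 11) -> merged; set of 9 now {5, 9, 11}
Step 8: union(8, 0) -> merged; set of 8 now {0, 2, 3, 6, 8}
Step 9: union(11, 5) -> already same set; set of 11 now {5, 9, 11}
Step 10: union(7, 1) -> merged; set of 7 now {1, 7, 10}
Step 11: union(2, 6) -> already same set; set of 2 now {0, 2, 3, 6, 8}
Step 12: find(10) -> no change; set of 10 is {1, 7, 10}
Step 13: find(9) -> no change; set of 9 is {5, 9, 11}
Step 14: union(2, 3) -> already same set; set of 2 now {0, 2, 3, 6, 8}
Component of 7: {1, 7, 10}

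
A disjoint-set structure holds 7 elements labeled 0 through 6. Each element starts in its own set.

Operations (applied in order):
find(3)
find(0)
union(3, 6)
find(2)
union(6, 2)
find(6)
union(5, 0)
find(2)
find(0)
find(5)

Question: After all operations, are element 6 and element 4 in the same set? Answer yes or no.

Step 1: find(3) -> no change; set of 3 is {3}
Step 2: find(0) -> no change; set of 0 is {0}
Step 3: union(3, 6) -> merged; set of 3 now {3, 6}
Step 4: find(2) -> no change; set of 2 is {2}
Step 5: union(6, 2) -> merged; set of 6 now {2, 3, 6}
Step 6: find(6) -> no change; set of 6 is {2, 3, 6}
Step 7: union(5, 0) -> merged; set of 5 now {0, 5}
Step 8: find(2) -> no change; set of 2 is {2, 3, 6}
Step 9: find(0) -> no change; set of 0 is {0, 5}
Step 10: find(5) -> no change; set of 5 is {0, 5}
Set of 6: {2, 3, 6}; 4 is not a member.

Answer: no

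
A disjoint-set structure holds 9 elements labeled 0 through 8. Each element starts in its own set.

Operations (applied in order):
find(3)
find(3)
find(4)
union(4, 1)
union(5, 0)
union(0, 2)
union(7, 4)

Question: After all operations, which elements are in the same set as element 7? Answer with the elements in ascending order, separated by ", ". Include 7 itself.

Step 1: find(3) -> no change; set of 3 is {3}
Step 2: find(3) -> no change; set of 3 is {3}
Step 3: find(4) -> no change; set of 4 is {4}
Step 4: union(4, 1) -> merged; set of 4 now {1, 4}
Step 5: union(5, 0) -> merged; set of 5 now {0, 5}
Step 6: union(0, 2) -> merged; set of 0 now {0, 2, 5}
Step 7: union(7, 4) -> merged; set of 7 now {1, 4, 7}
Component of 7: {1, 4, 7}

Answer: 1, 4, 7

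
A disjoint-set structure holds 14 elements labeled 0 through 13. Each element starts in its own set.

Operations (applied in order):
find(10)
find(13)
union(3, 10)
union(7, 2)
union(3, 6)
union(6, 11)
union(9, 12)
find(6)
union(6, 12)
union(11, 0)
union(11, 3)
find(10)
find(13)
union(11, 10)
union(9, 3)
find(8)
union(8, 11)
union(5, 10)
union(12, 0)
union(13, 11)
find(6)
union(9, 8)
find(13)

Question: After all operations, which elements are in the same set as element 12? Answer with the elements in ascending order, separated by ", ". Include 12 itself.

Answer: 0, 3, 5, 6, 8, 9, 10, 11, 12, 13

Derivation:
Step 1: find(10) -> no change; set of 10 is {10}
Step 2: find(13) -> no change; set of 13 is {13}
Step 3: union(3, 10) -> merged; set of 3 now {3, 10}
Step 4: union(7, 2) -> merged; set of 7 now {2, 7}
Step 5: union(3, 6) -> merged; set of 3 now {3, 6, 10}
Step 6: union(6, 11) -> merged; set of 6 now {3, 6, 10, 11}
Step 7: union(9, 12) -> merged; set of 9 now {9, 12}
Step 8: find(6) -> no change; set of 6 is {3, 6, 10, 11}
Step 9: union(6, 12) -> merged; set of 6 now {3, 6, 9, 10, 11, 12}
Step 10: union(11, 0) -> merged; set of 11 now {0, 3, 6, 9, 10, 11, 12}
Step 11: union(11, 3) -> already same set; set of 11 now {0, 3, 6, 9, 10, 11, 12}
Step 12: find(10) -> no change; set of 10 is {0, 3, 6, 9, 10, 11, 12}
Step 13: find(13) -> no change; set of 13 is {13}
Step 14: union(11, 10) -> already same set; set of 11 now {0, 3, 6, 9, 10, 11, 12}
Step 15: union(9, 3) -> already same set; set of 9 now {0, 3, 6, 9, 10, 11, 12}
Step 16: find(8) -> no change; set of 8 is {8}
Step 17: union(8, 11) -> merged; set of 8 now {0, 3, 6, 8, 9, 10, 11, 12}
Step 18: union(5, 10) -> merged; set of 5 now {0, 3, 5, 6, 8, 9, 10, 11, 12}
Step 19: union(12, 0) -> already same set; set of 12 now {0, 3, 5, 6, 8, 9, 10, 11, 12}
Step 20: union(13, 11) -> merged; set of 13 now {0, 3, 5, 6, 8, 9, 10, 11, 12, 13}
Step 21: find(6) -> no change; set of 6 is {0, 3, 5, 6, 8, 9, 10, 11, 12, 13}
Step 22: union(9, 8) -> already same set; set of 9 now {0, 3, 5, 6, 8, 9, 10, 11, 12, 13}
Step 23: find(13) -> no change; set of 13 is {0, 3, 5, 6, 8, 9, 10, 11, 12, 13}
Component of 12: {0, 3, 5, 6, 8, 9, 10, 11, 12, 13}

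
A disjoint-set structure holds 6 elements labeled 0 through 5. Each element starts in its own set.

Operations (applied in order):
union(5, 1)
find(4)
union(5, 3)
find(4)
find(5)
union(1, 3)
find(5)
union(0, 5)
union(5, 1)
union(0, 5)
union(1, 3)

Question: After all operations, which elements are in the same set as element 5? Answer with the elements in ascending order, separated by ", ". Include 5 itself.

Answer: 0, 1, 3, 5

Derivation:
Step 1: union(5, 1) -> merged; set of 5 now {1, 5}
Step 2: find(4) -> no change; set of 4 is {4}
Step 3: union(5, 3) -> merged; set of 5 now {1, 3, 5}
Step 4: find(4) -> no change; set of 4 is {4}
Step 5: find(5) -> no change; set of 5 is {1, 3, 5}
Step 6: union(1, 3) -> already same set; set of 1 now {1, 3, 5}
Step 7: find(5) -> no change; set of 5 is {1, 3, 5}
Step 8: union(0, 5) -> merged; set of 0 now {0, 1, 3, 5}
Step 9: union(5, 1) -> already same set; set of 5 now {0, 1, 3, 5}
Step 10: union(0, 5) -> already same set; set of 0 now {0, 1, 3, 5}
Step 11: union(1, 3) -> already same set; set of 1 now {0, 1, 3, 5}
Component of 5: {0, 1, 3, 5}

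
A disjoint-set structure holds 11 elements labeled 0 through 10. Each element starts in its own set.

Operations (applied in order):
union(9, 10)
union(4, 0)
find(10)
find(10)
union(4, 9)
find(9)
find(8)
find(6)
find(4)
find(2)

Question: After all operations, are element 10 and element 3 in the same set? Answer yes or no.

Step 1: union(9, 10) -> merged; set of 9 now {9, 10}
Step 2: union(4, 0) -> merged; set of 4 now {0, 4}
Step 3: find(10) -> no change; set of 10 is {9, 10}
Step 4: find(10) -> no change; set of 10 is {9, 10}
Step 5: union(4, 9) -> merged; set of 4 now {0, 4, 9, 10}
Step 6: find(9) -> no change; set of 9 is {0, 4, 9, 10}
Step 7: find(8) -> no change; set of 8 is {8}
Step 8: find(6) -> no change; set of 6 is {6}
Step 9: find(4) -> no change; set of 4 is {0, 4, 9, 10}
Step 10: find(2) -> no change; set of 2 is {2}
Set of 10: {0, 4, 9, 10}; 3 is not a member.

Answer: no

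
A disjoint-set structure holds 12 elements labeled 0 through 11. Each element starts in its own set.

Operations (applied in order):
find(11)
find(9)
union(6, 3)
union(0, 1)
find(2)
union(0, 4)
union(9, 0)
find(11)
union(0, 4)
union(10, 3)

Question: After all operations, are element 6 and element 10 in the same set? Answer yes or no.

Answer: yes

Derivation:
Step 1: find(11) -> no change; set of 11 is {11}
Step 2: find(9) -> no change; set of 9 is {9}
Step 3: union(6, 3) -> merged; set of 6 now {3, 6}
Step 4: union(0, 1) -> merged; set of 0 now {0, 1}
Step 5: find(2) -> no change; set of 2 is {2}
Step 6: union(0, 4) -> merged; set of 0 now {0, 1, 4}
Step 7: union(9, 0) -> merged; set of 9 now {0, 1, 4, 9}
Step 8: find(11) -> no change; set of 11 is {11}
Step 9: union(0, 4) -> already same set; set of 0 now {0, 1, 4, 9}
Step 10: union(10, 3) -> merged; set of 10 now {3, 6, 10}
Set of 6: {3, 6, 10}; 10 is a member.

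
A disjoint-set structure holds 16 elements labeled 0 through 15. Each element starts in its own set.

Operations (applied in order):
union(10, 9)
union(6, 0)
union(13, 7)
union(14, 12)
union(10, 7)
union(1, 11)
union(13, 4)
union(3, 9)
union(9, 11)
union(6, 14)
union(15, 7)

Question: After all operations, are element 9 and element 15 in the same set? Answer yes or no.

Step 1: union(10, 9) -> merged; set of 10 now {9, 10}
Step 2: union(6, 0) -> merged; set of 6 now {0, 6}
Step 3: union(13, 7) -> merged; set of 13 now {7, 13}
Step 4: union(14, 12) -> merged; set of 14 now {12, 14}
Step 5: union(10, 7) -> merged; set of 10 now {7, 9, 10, 13}
Step 6: union(1, 11) -> merged; set of 1 now {1, 11}
Step 7: union(13, 4) -> merged; set of 13 now {4, 7, 9, 10, 13}
Step 8: union(3, 9) -> merged; set of 3 now {3, 4, 7, 9, 10, 13}
Step 9: union(9, 11) -> merged; set of 9 now {1, 3, 4, 7, 9, 10, 11, 13}
Step 10: union(6, 14) -> merged; set of 6 now {0, 6, 12, 14}
Step 11: union(15, 7) -> merged; set of 15 now {1, 3, 4, 7, 9, 10, 11, 13, 15}
Set of 9: {1, 3, 4, 7, 9, 10, 11, 13, 15}; 15 is a member.

Answer: yes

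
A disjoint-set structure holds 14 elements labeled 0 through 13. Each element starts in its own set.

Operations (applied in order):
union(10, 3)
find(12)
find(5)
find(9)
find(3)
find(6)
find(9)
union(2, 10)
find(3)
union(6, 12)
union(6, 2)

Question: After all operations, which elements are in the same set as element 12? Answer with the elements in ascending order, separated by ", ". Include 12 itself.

Step 1: union(10, 3) -> merged; set of 10 now {3, 10}
Step 2: find(12) -> no change; set of 12 is {12}
Step 3: find(5) -> no change; set of 5 is {5}
Step 4: find(9) -> no change; set of 9 is {9}
Step 5: find(3) -> no change; set of 3 is {3, 10}
Step 6: find(6) -> no change; set of 6 is {6}
Step 7: find(9) -> no change; set of 9 is {9}
Step 8: union(2, 10) -> merged; set of 2 now {2, 3, 10}
Step 9: find(3) -> no change; set of 3 is {2, 3, 10}
Step 10: union(6, 12) -> merged; set of 6 now {6, 12}
Step 11: union(6, 2) -> merged; set of 6 now {2, 3, 6, 10, 12}
Component of 12: {2, 3, 6, 10, 12}

Answer: 2, 3, 6, 10, 12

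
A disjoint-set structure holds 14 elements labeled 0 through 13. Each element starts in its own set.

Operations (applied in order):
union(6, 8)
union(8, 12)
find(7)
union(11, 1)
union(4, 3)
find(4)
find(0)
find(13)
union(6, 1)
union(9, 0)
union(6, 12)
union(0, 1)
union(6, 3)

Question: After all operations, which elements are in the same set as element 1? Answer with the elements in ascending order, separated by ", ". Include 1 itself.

Step 1: union(6, 8) -> merged; set of 6 now {6, 8}
Step 2: union(8, 12) -> merged; set of 8 now {6, 8, 12}
Step 3: find(7) -> no change; set of 7 is {7}
Step 4: union(11, 1) -> merged; set of 11 now {1, 11}
Step 5: union(4, 3) -> merged; set of 4 now {3, 4}
Step 6: find(4) -> no change; set of 4 is {3, 4}
Step 7: find(0) -> no change; set of 0 is {0}
Step 8: find(13) -> no change; set of 13 is {13}
Step 9: union(6, 1) -> merged; set of 6 now {1, 6, 8, 11, 12}
Step 10: union(9, 0) -> merged; set of 9 now {0, 9}
Step 11: union(6, 12) -> already same set; set of 6 now {1, 6, 8, 11, 12}
Step 12: union(0, 1) -> merged; set of 0 now {0, 1, 6, 8, 9, 11, 12}
Step 13: union(6, 3) -> merged; set of 6 now {0, 1, 3, 4, 6, 8, 9, 11, 12}
Component of 1: {0, 1, 3, 4, 6, 8, 9, 11, 12}

Answer: 0, 1, 3, 4, 6, 8, 9, 11, 12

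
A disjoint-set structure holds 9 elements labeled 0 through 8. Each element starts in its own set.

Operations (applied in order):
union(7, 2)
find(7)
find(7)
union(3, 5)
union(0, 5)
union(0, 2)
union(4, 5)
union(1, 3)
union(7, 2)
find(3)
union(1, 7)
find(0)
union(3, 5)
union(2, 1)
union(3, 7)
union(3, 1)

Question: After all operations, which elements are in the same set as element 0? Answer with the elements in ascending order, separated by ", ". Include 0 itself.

Step 1: union(7, 2) -> merged; set of 7 now {2, 7}
Step 2: find(7) -> no change; set of 7 is {2, 7}
Step 3: find(7) -> no change; set of 7 is {2, 7}
Step 4: union(3, 5) -> merged; set of 3 now {3, 5}
Step 5: union(0, 5) -> merged; set of 0 now {0, 3, 5}
Step 6: union(0, 2) -> merged; set of 0 now {0, 2, 3, 5, 7}
Step 7: union(4, 5) -> merged; set of 4 now {0, 2, 3, 4, 5, 7}
Step 8: union(1, 3) -> merged; set of 1 now {0, 1, 2, 3, 4, 5, 7}
Step 9: union(7, 2) -> already same set; set of 7 now {0, 1, 2, 3, 4, 5, 7}
Step 10: find(3) -> no change; set of 3 is {0, 1, 2, 3, 4, 5, 7}
Step 11: union(1, 7) -> already same set; set of 1 now {0, 1, 2, 3, 4, 5, 7}
Step 12: find(0) -> no change; set of 0 is {0, 1, 2, 3, 4, 5, 7}
Step 13: union(3, 5) -> already same set; set of 3 now {0, 1, 2, 3, 4, 5, 7}
Step 14: union(2, 1) -> already same set; set of 2 now {0, 1, 2, 3, 4, 5, 7}
Step 15: union(3, 7) -> already same set; set of 3 now {0, 1, 2, 3, 4, 5, 7}
Step 16: union(3, 1) -> already same set; set of 3 now {0, 1, 2, 3, 4, 5, 7}
Component of 0: {0, 1, 2, 3, 4, 5, 7}

Answer: 0, 1, 2, 3, 4, 5, 7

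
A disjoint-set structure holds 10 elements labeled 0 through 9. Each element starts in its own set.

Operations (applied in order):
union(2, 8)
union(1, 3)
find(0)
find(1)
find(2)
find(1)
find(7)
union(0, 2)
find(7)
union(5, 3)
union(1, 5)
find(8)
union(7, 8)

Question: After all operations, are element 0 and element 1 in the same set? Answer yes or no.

Answer: no

Derivation:
Step 1: union(2, 8) -> merged; set of 2 now {2, 8}
Step 2: union(1, 3) -> merged; set of 1 now {1, 3}
Step 3: find(0) -> no change; set of 0 is {0}
Step 4: find(1) -> no change; set of 1 is {1, 3}
Step 5: find(2) -> no change; set of 2 is {2, 8}
Step 6: find(1) -> no change; set of 1 is {1, 3}
Step 7: find(7) -> no change; set of 7 is {7}
Step 8: union(0, 2) -> merged; set of 0 now {0, 2, 8}
Step 9: find(7) -> no change; set of 7 is {7}
Step 10: union(5, 3) -> merged; set of 5 now {1, 3, 5}
Step 11: union(1, 5) -> already same set; set of 1 now {1, 3, 5}
Step 12: find(8) -> no change; set of 8 is {0, 2, 8}
Step 13: union(7, 8) -> merged; set of 7 now {0, 2, 7, 8}
Set of 0: {0, 2, 7, 8}; 1 is not a member.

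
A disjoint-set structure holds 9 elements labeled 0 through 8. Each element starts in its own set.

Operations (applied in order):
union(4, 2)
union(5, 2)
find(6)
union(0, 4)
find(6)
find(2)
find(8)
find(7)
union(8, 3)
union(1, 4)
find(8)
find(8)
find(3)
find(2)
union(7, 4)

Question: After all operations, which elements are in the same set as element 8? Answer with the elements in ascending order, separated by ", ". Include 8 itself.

Answer: 3, 8

Derivation:
Step 1: union(4, 2) -> merged; set of 4 now {2, 4}
Step 2: union(5, 2) -> merged; set of 5 now {2, 4, 5}
Step 3: find(6) -> no change; set of 6 is {6}
Step 4: union(0, 4) -> merged; set of 0 now {0, 2, 4, 5}
Step 5: find(6) -> no change; set of 6 is {6}
Step 6: find(2) -> no change; set of 2 is {0, 2, 4, 5}
Step 7: find(8) -> no change; set of 8 is {8}
Step 8: find(7) -> no change; set of 7 is {7}
Step 9: union(8, 3) -> merged; set of 8 now {3, 8}
Step 10: union(1, 4) -> merged; set of 1 now {0, 1, 2, 4, 5}
Step 11: find(8) -> no change; set of 8 is {3, 8}
Step 12: find(8) -> no change; set of 8 is {3, 8}
Step 13: find(3) -> no change; set of 3 is {3, 8}
Step 14: find(2) -> no change; set of 2 is {0, 1, 2, 4, 5}
Step 15: union(7, 4) -> merged; set of 7 now {0, 1, 2, 4, 5, 7}
Component of 8: {3, 8}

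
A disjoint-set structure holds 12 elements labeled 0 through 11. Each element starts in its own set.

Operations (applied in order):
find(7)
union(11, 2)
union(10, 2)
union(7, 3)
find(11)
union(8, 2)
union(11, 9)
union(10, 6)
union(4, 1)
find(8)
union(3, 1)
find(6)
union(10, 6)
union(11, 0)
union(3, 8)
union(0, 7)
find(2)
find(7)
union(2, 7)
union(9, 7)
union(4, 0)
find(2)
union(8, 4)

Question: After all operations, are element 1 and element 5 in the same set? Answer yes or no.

Step 1: find(7) -> no change; set of 7 is {7}
Step 2: union(11, 2) -> merged; set of 11 now {2, 11}
Step 3: union(10, 2) -> merged; set of 10 now {2, 10, 11}
Step 4: union(7, 3) -> merged; set of 7 now {3, 7}
Step 5: find(11) -> no change; set of 11 is {2, 10, 11}
Step 6: union(8, 2) -> merged; set of 8 now {2, 8, 10, 11}
Step 7: union(11, 9) -> merged; set of 11 now {2, 8, 9, 10, 11}
Step 8: union(10, 6) -> merged; set of 10 now {2, 6, 8, 9, 10, 11}
Step 9: union(4, 1) -> merged; set of 4 now {1, 4}
Step 10: find(8) -> no change; set of 8 is {2, 6, 8, 9, 10, 11}
Step 11: union(3, 1) -> merged; set of 3 now {1, 3, 4, 7}
Step 12: find(6) -> no change; set of 6 is {2, 6, 8, 9, 10, 11}
Step 13: union(10, 6) -> already same set; set of 10 now {2, 6, 8, 9, 10, 11}
Step 14: union(11, 0) -> merged; set of 11 now {0, 2, 6, 8, 9, 10, 11}
Step 15: union(3, 8) -> merged; set of 3 now {0, 1, 2, 3, 4, 6, 7, 8, 9, 10, 11}
Step 16: union(0, 7) -> already same set; set of 0 now {0, 1, 2, 3, 4, 6, 7, 8, 9, 10, 11}
Step 17: find(2) -> no change; set of 2 is {0, 1, 2, 3, 4, 6, 7, 8, 9, 10, 11}
Step 18: find(7) -> no change; set of 7 is {0, 1, 2, 3, 4, 6, 7, 8, 9, 10, 11}
Step 19: union(2, 7) -> already same set; set of 2 now {0, 1, 2, 3, 4, 6, 7, 8, 9, 10, 11}
Step 20: union(9, 7) -> already same set; set of 9 now {0, 1, 2, 3, 4, 6, 7, 8, 9, 10, 11}
Step 21: union(4, 0) -> already same set; set of 4 now {0, 1, 2, 3, 4, 6, 7, 8, 9, 10, 11}
Step 22: find(2) -> no change; set of 2 is {0, 1, 2, 3, 4, 6, 7, 8, 9, 10, 11}
Step 23: union(8, 4) -> already same set; set of 8 now {0, 1, 2, 3, 4, 6, 7, 8, 9, 10, 11}
Set of 1: {0, 1, 2, 3, 4, 6, 7, 8, 9, 10, 11}; 5 is not a member.

Answer: no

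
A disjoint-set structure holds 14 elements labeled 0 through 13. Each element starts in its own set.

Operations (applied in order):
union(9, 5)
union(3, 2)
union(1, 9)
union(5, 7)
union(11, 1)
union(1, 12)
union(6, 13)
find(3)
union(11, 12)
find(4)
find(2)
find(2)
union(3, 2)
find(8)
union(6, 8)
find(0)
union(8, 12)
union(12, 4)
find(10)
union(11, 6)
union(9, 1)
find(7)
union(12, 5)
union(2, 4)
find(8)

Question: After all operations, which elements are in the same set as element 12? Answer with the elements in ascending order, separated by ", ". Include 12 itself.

Answer: 1, 2, 3, 4, 5, 6, 7, 8, 9, 11, 12, 13

Derivation:
Step 1: union(9, 5) -> merged; set of 9 now {5, 9}
Step 2: union(3, 2) -> merged; set of 3 now {2, 3}
Step 3: union(1, 9) -> merged; set of 1 now {1, 5, 9}
Step 4: union(5, 7) -> merged; set of 5 now {1, 5, 7, 9}
Step 5: union(11, 1) -> merged; set of 11 now {1, 5, 7, 9, 11}
Step 6: union(1, 12) -> merged; set of 1 now {1, 5, 7, 9, 11, 12}
Step 7: union(6, 13) -> merged; set of 6 now {6, 13}
Step 8: find(3) -> no change; set of 3 is {2, 3}
Step 9: union(11, 12) -> already same set; set of 11 now {1, 5, 7, 9, 11, 12}
Step 10: find(4) -> no change; set of 4 is {4}
Step 11: find(2) -> no change; set of 2 is {2, 3}
Step 12: find(2) -> no change; set of 2 is {2, 3}
Step 13: union(3, 2) -> already same set; set of 3 now {2, 3}
Step 14: find(8) -> no change; set of 8 is {8}
Step 15: union(6, 8) -> merged; set of 6 now {6, 8, 13}
Step 16: find(0) -> no change; set of 0 is {0}
Step 17: union(8, 12) -> merged; set of 8 now {1, 5, 6, 7, 8, 9, 11, 12, 13}
Step 18: union(12, 4) -> merged; set of 12 now {1, 4, 5, 6, 7, 8, 9, 11, 12, 13}
Step 19: find(10) -> no change; set of 10 is {10}
Step 20: union(11, 6) -> already same set; set of 11 now {1, 4, 5, 6, 7, 8, 9, 11, 12, 13}
Step 21: union(9, 1) -> already same set; set of 9 now {1, 4, 5, 6, 7, 8, 9, 11, 12, 13}
Step 22: find(7) -> no change; set of 7 is {1, 4, 5, 6, 7, 8, 9, 11, 12, 13}
Step 23: union(12, 5) -> already same set; set of 12 now {1, 4, 5, 6, 7, 8, 9, 11, 12, 13}
Step 24: union(2, 4) -> merged; set of 2 now {1, 2, 3, 4, 5, 6, 7, 8, 9, 11, 12, 13}
Step 25: find(8) -> no change; set of 8 is {1, 2, 3, 4, 5, 6, 7, 8, 9, 11, 12, 13}
Component of 12: {1, 2, 3, 4, 5, 6, 7, 8, 9, 11, 12, 13}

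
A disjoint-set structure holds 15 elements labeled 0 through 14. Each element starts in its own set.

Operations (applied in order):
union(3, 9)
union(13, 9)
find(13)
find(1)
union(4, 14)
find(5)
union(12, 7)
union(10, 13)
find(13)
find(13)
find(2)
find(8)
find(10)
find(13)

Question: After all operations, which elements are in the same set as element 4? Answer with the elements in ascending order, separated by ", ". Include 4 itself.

Step 1: union(3, 9) -> merged; set of 3 now {3, 9}
Step 2: union(13, 9) -> merged; set of 13 now {3, 9, 13}
Step 3: find(13) -> no change; set of 13 is {3, 9, 13}
Step 4: find(1) -> no change; set of 1 is {1}
Step 5: union(4, 14) -> merged; set of 4 now {4, 14}
Step 6: find(5) -> no change; set of 5 is {5}
Step 7: union(12, 7) -> merged; set of 12 now {7, 12}
Step 8: union(10, 13) -> merged; set of 10 now {3, 9, 10, 13}
Step 9: find(13) -> no change; set of 13 is {3, 9, 10, 13}
Step 10: find(13) -> no change; set of 13 is {3, 9, 10, 13}
Step 11: find(2) -> no change; set of 2 is {2}
Step 12: find(8) -> no change; set of 8 is {8}
Step 13: find(10) -> no change; set of 10 is {3, 9, 10, 13}
Step 14: find(13) -> no change; set of 13 is {3, 9, 10, 13}
Component of 4: {4, 14}

Answer: 4, 14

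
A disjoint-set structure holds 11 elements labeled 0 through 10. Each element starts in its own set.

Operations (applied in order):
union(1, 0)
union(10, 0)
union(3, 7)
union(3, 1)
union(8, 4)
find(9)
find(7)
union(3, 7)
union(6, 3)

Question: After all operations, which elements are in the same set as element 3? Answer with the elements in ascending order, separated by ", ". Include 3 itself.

Answer: 0, 1, 3, 6, 7, 10

Derivation:
Step 1: union(1, 0) -> merged; set of 1 now {0, 1}
Step 2: union(10, 0) -> merged; set of 10 now {0, 1, 10}
Step 3: union(3, 7) -> merged; set of 3 now {3, 7}
Step 4: union(3, 1) -> merged; set of 3 now {0, 1, 3, 7, 10}
Step 5: union(8, 4) -> merged; set of 8 now {4, 8}
Step 6: find(9) -> no change; set of 9 is {9}
Step 7: find(7) -> no change; set of 7 is {0, 1, 3, 7, 10}
Step 8: union(3, 7) -> already same set; set of 3 now {0, 1, 3, 7, 10}
Step 9: union(6, 3) -> merged; set of 6 now {0, 1, 3, 6, 7, 10}
Component of 3: {0, 1, 3, 6, 7, 10}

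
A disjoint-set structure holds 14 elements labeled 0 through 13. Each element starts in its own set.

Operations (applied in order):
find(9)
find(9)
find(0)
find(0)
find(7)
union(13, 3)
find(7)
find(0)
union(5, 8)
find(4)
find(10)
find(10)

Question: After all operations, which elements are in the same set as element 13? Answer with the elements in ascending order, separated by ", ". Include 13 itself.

Step 1: find(9) -> no change; set of 9 is {9}
Step 2: find(9) -> no change; set of 9 is {9}
Step 3: find(0) -> no change; set of 0 is {0}
Step 4: find(0) -> no change; set of 0 is {0}
Step 5: find(7) -> no change; set of 7 is {7}
Step 6: union(13, 3) -> merged; set of 13 now {3, 13}
Step 7: find(7) -> no change; set of 7 is {7}
Step 8: find(0) -> no change; set of 0 is {0}
Step 9: union(5, 8) -> merged; set of 5 now {5, 8}
Step 10: find(4) -> no change; set of 4 is {4}
Step 11: find(10) -> no change; set of 10 is {10}
Step 12: find(10) -> no change; set of 10 is {10}
Component of 13: {3, 13}

Answer: 3, 13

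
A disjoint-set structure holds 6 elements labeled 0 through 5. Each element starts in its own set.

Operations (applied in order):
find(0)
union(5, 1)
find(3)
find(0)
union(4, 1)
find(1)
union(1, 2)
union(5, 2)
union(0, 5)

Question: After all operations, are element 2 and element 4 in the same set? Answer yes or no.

Answer: yes

Derivation:
Step 1: find(0) -> no change; set of 0 is {0}
Step 2: union(5, 1) -> merged; set of 5 now {1, 5}
Step 3: find(3) -> no change; set of 3 is {3}
Step 4: find(0) -> no change; set of 0 is {0}
Step 5: union(4, 1) -> merged; set of 4 now {1, 4, 5}
Step 6: find(1) -> no change; set of 1 is {1, 4, 5}
Step 7: union(1, 2) -> merged; set of 1 now {1, 2, 4, 5}
Step 8: union(5, 2) -> already same set; set of 5 now {1, 2, 4, 5}
Step 9: union(0, 5) -> merged; set of 0 now {0, 1, 2, 4, 5}
Set of 2: {0, 1, 2, 4, 5}; 4 is a member.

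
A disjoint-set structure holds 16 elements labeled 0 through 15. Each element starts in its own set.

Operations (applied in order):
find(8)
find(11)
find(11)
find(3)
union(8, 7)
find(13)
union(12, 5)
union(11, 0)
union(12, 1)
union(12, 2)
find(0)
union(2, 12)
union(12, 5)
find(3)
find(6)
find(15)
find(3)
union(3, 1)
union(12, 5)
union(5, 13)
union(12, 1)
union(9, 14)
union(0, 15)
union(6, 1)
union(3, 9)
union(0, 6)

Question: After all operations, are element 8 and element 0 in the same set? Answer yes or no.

Answer: no

Derivation:
Step 1: find(8) -> no change; set of 8 is {8}
Step 2: find(11) -> no change; set of 11 is {11}
Step 3: find(11) -> no change; set of 11 is {11}
Step 4: find(3) -> no change; set of 3 is {3}
Step 5: union(8, 7) -> merged; set of 8 now {7, 8}
Step 6: find(13) -> no change; set of 13 is {13}
Step 7: union(12, 5) -> merged; set of 12 now {5, 12}
Step 8: union(11, 0) -> merged; set of 11 now {0, 11}
Step 9: union(12, 1) -> merged; set of 12 now {1, 5, 12}
Step 10: union(12, 2) -> merged; set of 12 now {1, 2, 5, 12}
Step 11: find(0) -> no change; set of 0 is {0, 11}
Step 12: union(2, 12) -> already same set; set of 2 now {1, 2, 5, 12}
Step 13: union(12, 5) -> already same set; set of 12 now {1, 2, 5, 12}
Step 14: find(3) -> no change; set of 3 is {3}
Step 15: find(6) -> no change; set of 6 is {6}
Step 16: find(15) -> no change; set of 15 is {15}
Step 17: find(3) -> no change; set of 3 is {3}
Step 18: union(3, 1) -> merged; set of 3 now {1, 2, 3, 5, 12}
Step 19: union(12, 5) -> already same set; set of 12 now {1, 2, 3, 5, 12}
Step 20: union(5, 13) -> merged; set of 5 now {1, 2, 3, 5, 12, 13}
Step 21: union(12, 1) -> already same set; set of 12 now {1, 2, 3, 5, 12, 13}
Step 22: union(9, 14) -> merged; set of 9 now {9, 14}
Step 23: union(0, 15) -> merged; set of 0 now {0, 11, 15}
Step 24: union(6, 1) -> merged; set of 6 now {1, 2, 3, 5, 6, 12, 13}
Step 25: union(3, 9) -> merged; set of 3 now {1, 2, 3, 5, 6, 9, 12, 13, 14}
Step 26: union(0, 6) -> merged; set of 0 now {0, 1, 2, 3, 5, 6, 9, 11, 12, 13, 14, 15}
Set of 8: {7, 8}; 0 is not a member.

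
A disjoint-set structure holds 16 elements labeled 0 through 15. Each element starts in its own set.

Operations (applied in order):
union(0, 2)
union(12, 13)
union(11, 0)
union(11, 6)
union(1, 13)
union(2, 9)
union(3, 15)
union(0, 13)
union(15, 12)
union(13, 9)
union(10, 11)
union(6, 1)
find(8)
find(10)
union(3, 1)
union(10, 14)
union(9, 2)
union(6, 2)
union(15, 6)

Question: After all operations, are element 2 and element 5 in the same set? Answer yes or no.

Answer: no

Derivation:
Step 1: union(0, 2) -> merged; set of 0 now {0, 2}
Step 2: union(12, 13) -> merged; set of 12 now {12, 13}
Step 3: union(11, 0) -> merged; set of 11 now {0, 2, 11}
Step 4: union(11, 6) -> merged; set of 11 now {0, 2, 6, 11}
Step 5: union(1, 13) -> merged; set of 1 now {1, 12, 13}
Step 6: union(2, 9) -> merged; set of 2 now {0, 2, 6, 9, 11}
Step 7: union(3, 15) -> merged; set of 3 now {3, 15}
Step 8: union(0, 13) -> merged; set of 0 now {0, 1, 2, 6, 9, 11, 12, 13}
Step 9: union(15, 12) -> merged; set of 15 now {0, 1, 2, 3, 6, 9, 11, 12, 13, 15}
Step 10: union(13, 9) -> already same set; set of 13 now {0, 1, 2, 3, 6, 9, 11, 12, 13, 15}
Step 11: union(10, 11) -> merged; set of 10 now {0, 1, 2, 3, 6, 9, 10, 11, 12, 13, 15}
Step 12: union(6, 1) -> already same set; set of 6 now {0, 1, 2, 3, 6, 9, 10, 11, 12, 13, 15}
Step 13: find(8) -> no change; set of 8 is {8}
Step 14: find(10) -> no change; set of 10 is {0, 1, 2, 3, 6, 9, 10, 11, 12, 13, 15}
Step 15: union(3, 1) -> already same set; set of 3 now {0, 1, 2, 3, 6, 9, 10, 11, 12, 13, 15}
Step 16: union(10, 14) -> merged; set of 10 now {0, 1, 2, 3, 6, 9, 10, 11, 12, 13, 14, 15}
Step 17: union(9, 2) -> already same set; set of 9 now {0, 1, 2, 3, 6, 9, 10, 11, 12, 13, 14, 15}
Step 18: union(6, 2) -> already same set; set of 6 now {0, 1, 2, 3, 6, 9, 10, 11, 12, 13, 14, 15}
Step 19: union(15, 6) -> already same set; set of 15 now {0, 1, 2, 3, 6, 9, 10, 11, 12, 13, 14, 15}
Set of 2: {0, 1, 2, 3, 6, 9, 10, 11, 12, 13, 14, 15}; 5 is not a member.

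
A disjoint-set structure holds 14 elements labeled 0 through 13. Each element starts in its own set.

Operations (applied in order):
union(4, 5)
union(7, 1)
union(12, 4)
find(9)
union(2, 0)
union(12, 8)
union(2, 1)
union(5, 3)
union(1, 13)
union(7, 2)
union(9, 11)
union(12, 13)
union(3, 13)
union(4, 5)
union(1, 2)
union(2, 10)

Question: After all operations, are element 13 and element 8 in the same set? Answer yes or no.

Answer: yes

Derivation:
Step 1: union(4, 5) -> merged; set of 4 now {4, 5}
Step 2: union(7, 1) -> merged; set of 7 now {1, 7}
Step 3: union(12, 4) -> merged; set of 12 now {4, 5, 12}
Step 4: find(9) -> no change; set of 9 is {9}
Step 5: union(2, 0) -> merged; set of 2 now {0, 2}
Step 6: union(12, 8) -> merged; set of 12 now {4, 5, 8, 12}
Step 7: union(2, 1) -> merged; set of 2 now {0, 1, 2, 7}
Step 8: union(5, 3) -> merged; set of 5 now {3, 4, 5, 8, 12}
Step 9: union(1, 13) -> merged; set of 1 now {0, 1, 2, 7, 13}
Step 10: union(7, 2) -> already same set; set of 7 now {0, 1, 2, 7, 13}
Step 11: union(9, 11) -> merged; set of 9 now {9, 11}
Step 12: union(12, 13) -> merged; set of 12 now {0, 1, 2, 3, 4, 5, 7, 8, 12, 13}
Step 13: union(3, 13) -> already same set; set of 3 now {0, 1, 2, 3, 4, 5, 7, 8, 12, 13}
Step 14: union(4, 5) -> already same set; set of 4 now {0, 1, 2, 3, 4, 5, 7, 8, 12, 13}
Step 15: union(1, 2) -> already same set; set of 1 now {0, 1, 2, 3, 4, 5, 7, 8, 12, 13}
Step 16: union(2, 10) -> merged; set of 2 now {0, 1, 2, 3, 4, 5, 7, 8, 10, 12, 13}
Set of 13: {0, 1, 2, 3, 4, 5, 7, 8, 10, 12, 13}; 8 is a member.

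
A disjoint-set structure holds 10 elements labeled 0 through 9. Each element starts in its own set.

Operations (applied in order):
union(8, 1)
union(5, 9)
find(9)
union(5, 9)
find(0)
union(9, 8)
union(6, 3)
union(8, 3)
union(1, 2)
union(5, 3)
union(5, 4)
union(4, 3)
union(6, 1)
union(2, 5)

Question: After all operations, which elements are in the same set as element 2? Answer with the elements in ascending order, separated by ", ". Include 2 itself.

Answer: 1, 2, 3, 4, 5, 6, 8, 9

Derivation:
Step 1: union(8, 1) -> merged; set of 8 now {1, 8}
Step 2: union(5, 9) -> merged; set of 5 now {5, 9}
Step 3: find(9) -> no change; set of 9 is {5, 9}
Step 4: union(5, 9) -> already same set; set of 5 now {5, 9}
Step 5: find(0) -> no change; set of 0 is {0}
Step 6: union(9, 8) -> merged; set of 9 now {1, 5, 8, 9}
Step 7: union(6, 3) -> merged; set of 6 now {3, 6}
Step 8: union(8, 3) -> merged; set of 8 now {1, 3, 5, 6, 8, 9}
Step 9: union(1, 2) -> merged; set of 1 now {1, 2, 3, 5, 6, 8, 9}
Step 10: union(5, 3) -> already same set; set of 5 now {1, 2, 3, 5, 6, 8, 9}
Step 11: union(5, 4) -> merged; set of 5 now {1, 2, 3, 4, 5, 6, 8, 9}
Step 12: union(4, 3) -> already same set; set of 4 now {1, 2, 3, 4, 5, 6, 8, 9}
Step 13: union(6, 1) -> already same set; set of 6 now {1, 2, 3, 4, 5, 6, 8, 9}
Step 14: union(2, 5) -> already same set; set of 2 now {1, 2, 3, 4, 5, 6, 8, 9}
Component of 2: {1, 2, 3, 4, 5, 6, 8, 9}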